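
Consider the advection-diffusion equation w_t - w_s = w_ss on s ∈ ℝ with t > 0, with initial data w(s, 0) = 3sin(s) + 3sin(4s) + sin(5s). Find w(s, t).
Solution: Change to a moving frame: let η = s + t, σ = t and write w(s,t) = u(η,σ).
By the chain rule w_t = u_σ + u_η, w_s = u_η, w_ss = u_ηη.
Then w_t - w_s = u_σ: the advection term cancels and the PDE becomes the heat equation u_σ = u_ηη on η ∈ ℝ.
Initial data: u(η,0) = w(η,0) = 3sin(η) + 3sin(4η) + sin(5η).
On η ∈ ℝ each mode satisfies (sin(nη))″ = -n² sin(nη), so exp(-n²σ) sin(nη) solves the heat equation; by superposition u(η,σ) = Σ c_n exp(-n²σ) sin(nη).
Reading off the coefficients: c_1=3, c_4=3, c_5=1, so u(η,σ) = 3exp(-σ)sin(η) + 3exp(-16σ)sin(4η) + exp(-25σ)sin(5η).
Substituting back η = s + t, σ = t: w(s,t) = u(s + t, t).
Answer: w(s, t) = 3exp(-t)sin(s + t) + 3exp(-16t)sin(4s + 4t) + exp(-25t)sin(5s + 5t)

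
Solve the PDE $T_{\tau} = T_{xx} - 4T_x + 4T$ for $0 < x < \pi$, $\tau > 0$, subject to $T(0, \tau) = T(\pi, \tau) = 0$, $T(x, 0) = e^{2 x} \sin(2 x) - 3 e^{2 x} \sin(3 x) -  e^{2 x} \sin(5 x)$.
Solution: Substitute $T = e^{2x}u$.
Then $T_x = e^{2x}(u_x + 2u)$, $T_{xx} = e^{2x}(u_{xx} + 4u_x + 4u)$, $T_{\tau} = e^{2x}u_{\tau}$; substituting and dividing by $e^{2x}$, the lower-order terms cancel: $u_{\tau} = u_{xx}$ (standard heat equation).
Data for $u$: $u(x,0) = e^{-2x}T(x,0) = \sin(2 x) - 3 \sin(3 x) - \sin(5 x)$. The boundary conditions carry over: $u(0,\tau) = u(\pi,\tau) = 0$.
Separating variables: $u = \sum c_n e^{-n^2\tau} \sin(nx)$. From $u(x,0) = \sin(2 x) - 3 \sin(3 x) - \sin(5 x)$: $c_2=1, c_3=-3, c_5=-1$.
So $u(x,\tau) = e^{-4 \tau} \sin(2 x) - 3 e^{-9 \tau} \sin(3 x) - e^{-25 \tau} \sin(5 x)$, and $T(x,\tau) = e^{2x}u(x,\tau)$.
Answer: $T(x, \tau) = e^{-4 \tau} e^{2 x} \sin(2 x) - 3 e^{-9 \tau} e^{2 x} \sin(3 x) -  e^{-25 \tau} e^{2 x} \sin(5 x)$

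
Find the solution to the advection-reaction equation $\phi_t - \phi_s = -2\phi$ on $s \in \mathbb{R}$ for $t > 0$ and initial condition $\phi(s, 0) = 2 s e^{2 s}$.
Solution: Substitute $\phi = e^{2s}u$, i.e. $u = e^{-2s}\phi$.
By the product rule, $\phi_s = e^{2s}(u_s + 2u)$, $\phi_t = e^{2s}u_t$.
Substituting into the PDE and dividing by $e^{2s}$: $u_t - (u_s + 2u) = -2u$.
The lower-order terms cancel, leaving the standard advection equation $u_t - u_s = 0$.
Initial data for $u$: $u(s,0) = e^{-2s}\phi(s,0) = 2 s$.
Solve for $u$:
  By method of characteristics (waves move left with speed 1):
  Along characteristics $s + t =$ const, $u$ is constant, so $u(s,t) = f(s + t)$ with $f = u( \cdot , 0)$.
Hence $u(s,t) = 2 s + 2 t$.
Transform back: $\phi(s,t) = e^{2s}u(s,t)$.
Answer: $\phi(s, t) = 2 s e^{2 s} + 2 t e^{2 s}$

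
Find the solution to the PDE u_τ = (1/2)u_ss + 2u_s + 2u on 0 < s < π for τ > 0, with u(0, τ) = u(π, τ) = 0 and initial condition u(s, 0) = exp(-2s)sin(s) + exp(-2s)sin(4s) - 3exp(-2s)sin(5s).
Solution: Substitute u = exp(-2s)w.
Then u_s = exp(-2s)(w_s - 2w), u_ss = exp(-2s)(w_ss - 4w_s + 4w), u_τ = exp(-2s)w_τ; substituting and dividing by exp(-2s), the lower-order terms cancel: w_τ = (1/2)w_ss (standard heat equation).
Data for w: w(s,0) = exp(2s)u(s,0) = sin(s) + sin(4s) - 3sin(5s). The boundary conditions carry over: w(0,τ) = w(π,τ) = 0.
Separating variables: w = Σ c_n exp(-n²τ/2) sin(ns). From w(s,0) = sin(s) + sin(4s) - 3sin(5s): c_1=1, c_4=1, c_5=-3.
So w(s,τ) = exp(-8τ)sin(4s) + exp(-τ/2)sin(s) - 3exp(-25τ/2)sin(5s), and u(s,τ) = exp(-2s)w(s,τ).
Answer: u(s, τ) = exp(-2s)exp(-8τ)sin(4s) + exp(-2s)exp(-τ/2)sin(s) - 3exp(-2s)exp(-25τ/2)sin(5s)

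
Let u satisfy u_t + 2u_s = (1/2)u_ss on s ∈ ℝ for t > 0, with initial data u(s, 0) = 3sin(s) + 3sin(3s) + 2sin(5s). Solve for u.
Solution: Moving frame: η = s - 2t, σ = t, u = w(η,σ), so u_t = w_σ - 2w_η and u_ss = w_ηη.
Hence u_t + 2u_s = w_σ and the PDE becomes the heat equation w_σ = (1/2)w_ηη on η ∈ ℝ.
Initial data: w(η,0) = u(η,0) = 3sin(η) + 3sin(3η) + 2sin(5η). Each mode sin(nη) decays as exp(-n²σ/2) on ℝ, so w(η,σ) = Σ c_n exp(-n²σ/2) sin(nη) with c_1=3, c_3=3, c_5=2: w(η,σ) = 3exp(-σ/2)sin(η) + 3exp(-9σ/2)sin(3η) + 2exp(-25σ/2)sin(5η).
Substituting back: u(s,t) = w(s - 2t, t).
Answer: u(s, t) = 3exp(-t/2)sin(s - 2t) + 3exp(-9t/2)sin(3s - 6t) + 2exp(-25t/2)sin(5s - 10t)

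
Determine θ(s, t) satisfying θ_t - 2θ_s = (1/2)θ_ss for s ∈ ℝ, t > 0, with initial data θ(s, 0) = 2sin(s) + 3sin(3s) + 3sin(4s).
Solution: Moving frame: η = s + 2t, σ = t, θ = u(η,σ), so θ_t = u_σ + 2u_η and θ_ss = u_ηη.
Hence θ_t - 2θ_s = u_σ and the PDE becomes the heat equation u_σ = (1/2)u_ηη on η ∈ ℝ.
Initial data: u(η,0) = θ(η,0) = 2sin(η) + 3sin(3η) + 3sin(4η). Each mode sin(nη) decays as exp(-n²σ/2) on ℝ, so u(η,σ) = Σ c_n exp(-n²σ/2) sin(nη) with c_1=2, c_3=3, c_4=3: u(η,σ) = 3exp(-8σ)sin(4η) + 2exp(-σ/2)sin(η) + 3exp(-9σ/2)sin(3η).
Substituting back: θ(s,t) = u(s + 2t, t).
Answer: θ(s, t) = 3exp(-8t)sin(4s + 8t) + 2exp(-t/2)sin(s + 2t) + 3exp(-9t/2)sin(3s + 6t)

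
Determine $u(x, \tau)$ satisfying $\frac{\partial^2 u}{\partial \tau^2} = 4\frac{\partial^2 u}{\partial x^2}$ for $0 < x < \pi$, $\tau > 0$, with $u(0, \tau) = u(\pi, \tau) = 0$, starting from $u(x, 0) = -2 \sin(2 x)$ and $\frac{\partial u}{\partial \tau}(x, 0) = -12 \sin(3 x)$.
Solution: Using separation of variables $u = X(x)T(\tau)$:
Eigenfunctions: $\sin(nx)$, $n = 1, 2, 3, \ldots$
General solution: $u(x, \tau) = \sum [A_n \cos(2n \tau) + B_n \sin(2n \tau)] \sin(nx)$
From $u(x,0) = -2 \sin(2 x)$: $A_2=-2$. From $u_{\tau}(x,0) = -12 \sin(3 x)$, using $u_{\tau}(x,0) = \sum \omega_n B_n \sin(nx)$ with $\omega_n = 2n$: $B_3 = (-12)/6 = -2$.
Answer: $u(x, \tau) = -2 \sin(6 \tau) \sin(3 x) - 2 \sin(2 x) \cos(4 \tau)$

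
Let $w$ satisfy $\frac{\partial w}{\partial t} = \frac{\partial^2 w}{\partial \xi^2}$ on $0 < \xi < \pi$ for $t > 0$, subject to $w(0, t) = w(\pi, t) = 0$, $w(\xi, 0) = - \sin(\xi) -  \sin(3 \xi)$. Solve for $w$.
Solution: Using separation of variables $w = X(\xi)T(t)$:
Eigenfunctions: $\sin(n\xi)$, $n = 1, 2, 3, \ldots$
General solution: $w(\xi, t) = \sum c_n \sin(n\xi) e^{-n^2 t}$
Matching $w(\xi,0) = - \sin(\xi) - \sin(3 \xi)$ term by term: $c_1=-1, c_3=-1$.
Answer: $w(\xi, t) = - e^{-t} \sin(\xi) -  e^{-9 t} \sin(3 \xi)$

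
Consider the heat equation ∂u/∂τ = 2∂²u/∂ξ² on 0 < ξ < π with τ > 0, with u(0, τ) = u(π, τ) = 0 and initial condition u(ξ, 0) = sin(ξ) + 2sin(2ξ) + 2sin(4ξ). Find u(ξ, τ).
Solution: Separating variables: u = Σ c_n exp(-2n²τ) sin(nξ). From u(ξ,0) = sin(ξ) + 2sin(2ξ) + 2sin(4ξ): c_1=1, c_2=2, c_4=2.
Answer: u(ξ, τ) = exp(-2τ)sin(ξ) + 2exp(-8τ)sin(2ξ) + 2exp(-32τ)sin(4ξ)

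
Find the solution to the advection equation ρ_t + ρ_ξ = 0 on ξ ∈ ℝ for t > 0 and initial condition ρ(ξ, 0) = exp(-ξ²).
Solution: By characteristics (dξ/dt = 1), ρ(ξ,t) = f(ξ - t) with f = ρ(·, 0).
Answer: ρ(ξ, t) = exp(-(-t + ξ)²)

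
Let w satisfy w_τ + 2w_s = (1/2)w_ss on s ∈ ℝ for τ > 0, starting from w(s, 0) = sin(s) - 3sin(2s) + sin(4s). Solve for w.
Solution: Moving frame: η = s - 2τ, σ = τ, w = u(η,σ), so w_τ = u_σ - 2u_η and w_ss = u_ηη.
Hence w_τ + 2w_s = u_σ and the PDE becomes the heat equation u_σ = (1/2)u_ηη on η ∈ ℝ.
Initial data: u(η,0) = w(η,0) = sin(η) - 3sin(2η) + sin(4η). Each mode sin(nη) decays as exp(-n²σ/2) on ℝ, so u(η,σ) = Σ c_n exp(-n²σ/2) sin(nη) with c_1=1, c_2=-3, c_4=1: u(η,σ) = -3exp(-2σ)sin(2η) + exp(-8σ)sin(4η) + exp(-σ/2)sin(η).
Substituting back: w(s,τ) = u(s - 2τ, τ).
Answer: w(s, τ) = -3exp(-2τ)sin(2s - 4τ) + exp(-8τ)sin(4s - 8τ) + exp(-τ/2)sin(s - 2τ)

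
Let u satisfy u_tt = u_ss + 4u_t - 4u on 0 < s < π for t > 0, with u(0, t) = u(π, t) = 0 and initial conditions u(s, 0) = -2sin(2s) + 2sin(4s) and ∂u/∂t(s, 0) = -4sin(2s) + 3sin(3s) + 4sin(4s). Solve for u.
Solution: Substitute u = exp(2t)w.
Then u_t = exp(2t)(w_t + 2w), u_tt = exp(2t)(w_tt + 4w_t + 4w), u_ss = exp(2t)w_ss; substituting and dividing by exp(2t), the lower-order terms cancel: w_tt = w_ss (standard wave equation).
Data for w: w(s,0) = u(s,0) = -2sin(2s) + 2sin(4s); w_t(s,0) = u_t(s,0) - 2u(s,0) = 3sin(3s). The boundary conditions carry over: w(0,t) = w(π,t) = 0.
Separating variables: w = Σ [A_n cos(ω_n t) + B_n sin(ω_n t)] sin(ns), ω_n = n. From ICs (B_n = velocity coefficient / ω_n): A_2=-2, A_4=2, B_3=1.
So w(s,t) = -2sin(2s)cos(2t) + sin(3s)sin(3t) + 2sin(4s)cos(4t), and u(s,t) = exp(2t)w(s,t).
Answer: u(s, t) = -2exp(2t)sin(2s)cos(2t) + exp(2t)sin(3s)sin(3t) + 2exp(2t)sin(4s)cos(4t)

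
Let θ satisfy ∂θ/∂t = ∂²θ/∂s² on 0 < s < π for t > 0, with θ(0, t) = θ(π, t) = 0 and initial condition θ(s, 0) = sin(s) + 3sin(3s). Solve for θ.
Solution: Separating variables: θ = Σ c_n exp(-n²t) sin(ns). From θ(s,0) = sin(s) + 3sin(3s): c_1=1, c_3=3.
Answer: θ(s, t) = exp(-t)sin(s) + 3exp(-9t)sin(3s)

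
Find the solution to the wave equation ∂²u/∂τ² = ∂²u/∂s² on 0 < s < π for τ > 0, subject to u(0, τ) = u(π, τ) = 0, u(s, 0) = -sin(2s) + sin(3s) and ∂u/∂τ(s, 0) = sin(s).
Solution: Using separation of variables u = X(s)T(τ):
Eigenfunctions: sin(ns), n = 1, 2, 3, ...
General solution: u(s, τ) = Σ [A_n cos(n τ) + B_n sin(n τ)] sin(ns)
From u(s,0) = -sin(2s) + sin(3s): A_2=-1, A_3=1. From u_τ(s,0) = sin(s), using u_τ(s,0) = Σ ω_n B_n sin(ns) with ω_n = n: B_1 = 1/1 = 1.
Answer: u(s, τ) = sin(s)sin(τ) - sin(2s)cos(2τ) + sin(3s)cos(3τ)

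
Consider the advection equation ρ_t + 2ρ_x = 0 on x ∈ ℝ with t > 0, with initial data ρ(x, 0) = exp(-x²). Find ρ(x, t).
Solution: By method of characteristics (waves move right with speed 2):
Along characteristics x - 2t = const, ρ is constant, so ρ(x,t) = f(x - 2t) with f = ρ(·, 0).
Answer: ρ(x, t) = exp(-(-2t + x)²)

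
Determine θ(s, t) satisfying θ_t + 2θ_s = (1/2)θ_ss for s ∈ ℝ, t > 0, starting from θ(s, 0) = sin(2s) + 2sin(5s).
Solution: Moving frame: η = s - 2t, σ = t, θ = u(η,σ), so θ_t = u_σ - 2u_η and θ_ss = u_ηη.
Hence θ_t + 2θ_s = u_σ and the PDE becomes the heat equation u_σ = (1/2)u_ηη on η ∈ ℝ.
Initial data: u(η,0) = θ(η,0) = sin(2η) + 2sin(5η). Each mode sin(nη) decays as exp(-n²σ/2) on ℝ, so u(η,σ) = Σ c_n exp(-n²σ/2) sin(nη) with c_2=1, c_5=2: u(η,σ) = exp(-2σ)sin(2η) + 2exp(-25σ/2)sin(5η).
Substituting back: θ(s,t) = u(s - 2t, t).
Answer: θ(s, t) = exp(-2t)sin(2s - 4t) + 2exp(-25t/2)sin(5s - 10t)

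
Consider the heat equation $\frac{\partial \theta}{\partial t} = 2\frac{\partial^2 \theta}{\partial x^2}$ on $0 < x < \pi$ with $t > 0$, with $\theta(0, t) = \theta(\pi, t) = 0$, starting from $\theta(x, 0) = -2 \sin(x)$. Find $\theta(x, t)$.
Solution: Separating variables: $\theta = \sum c_n e^{-2n^2t} \sin(nx)$. From $\theta(x,0) = -2 \sin(x)$: $c_1=-2$.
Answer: $\theta(x, t) = -2 e^{-2 t} \sin(x)$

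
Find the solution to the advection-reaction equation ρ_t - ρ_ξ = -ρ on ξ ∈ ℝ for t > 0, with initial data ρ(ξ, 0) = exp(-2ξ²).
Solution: Substitute ρ = exp(-t)u.
Then ρ_t = exp(-t)(u_t - u), ρ_ξ = exp(-t)u_ξ; substituting and dividing by exp(-t), the lower-order terms cancel: u_t - u_ξ = 0 (standard advection equation).
Data for u: u(ξ,0) = ρ(ξ,0) = exp(-2ξ²).
By characteristics (dξ/dt = -1), u(ξ,t) = f(ξ + t) with f = u(·, 0).
So u(ξ,t) = exp(-2(t + ξ)²), and ρ(ξ,t) = exp(-t)u(ξ,t).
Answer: ρ(ξ, t) = exp(-t)exp(-2(t + ξ)²)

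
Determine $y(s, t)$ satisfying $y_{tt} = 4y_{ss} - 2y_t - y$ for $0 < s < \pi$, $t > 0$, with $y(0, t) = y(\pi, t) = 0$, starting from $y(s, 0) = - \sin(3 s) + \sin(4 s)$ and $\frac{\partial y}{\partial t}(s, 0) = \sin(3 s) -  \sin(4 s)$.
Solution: Substitute $y = e^{-t}u$.
Then $y_t = e^{-t}(u_t - u)$, $y_{tt} = e^{-t}(u_{tt} - 2u_t + u)$, $y_{ss} = e^{-t}u_{ss}$; substituting and dividing by $e^{-t}$, the lower-order terms cancel: $u_{tt} = 4u_{ss}$ (standard wave equation).
Data for $u$: $u(s,0) = y(s,0) = - \sin(3 s) + \sin(4 s)$; $u_t(s,0) = y_t(s,0) + y(s,0) = 0$. The boundary conditions carry over: $u(0,t) = u(\pi,t) = 0$.
Separating variables: $u = \sum [A_n \cos(\omega_n t) + B_n \sin(\omega_n t)] \sin(ns)$, $\omega_n = 2n$. From ICs: $A_3=-1, A_4=1$.
So $u(s,t) = - \sin(3 s) \cos(6 t) + \sin(4 s) \cos(8 t)$, and $y(s,t) = e^{-t}u(s,t)$.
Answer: $y(s, t) = - e^{-t} \sin(3 s) \cos(6 t) + e^{-t} \sin(4 s) \cos(8 t)$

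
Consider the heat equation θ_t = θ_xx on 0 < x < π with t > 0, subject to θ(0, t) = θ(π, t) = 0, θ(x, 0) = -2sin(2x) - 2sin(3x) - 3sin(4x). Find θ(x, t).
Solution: Separating variables: θ = Σ c_n exp(-n²t) sin(nx). From θ(x,0) = -2sin(2x) - 2sin(3x) - 3sin(4x): c_2=-2, c_3=-2, c_4=-3.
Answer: θ(x, t) = -2exp(-4t)sin(2x) - 2exp(-9t)sin(3x) - 3exp(-16t)sin(4x)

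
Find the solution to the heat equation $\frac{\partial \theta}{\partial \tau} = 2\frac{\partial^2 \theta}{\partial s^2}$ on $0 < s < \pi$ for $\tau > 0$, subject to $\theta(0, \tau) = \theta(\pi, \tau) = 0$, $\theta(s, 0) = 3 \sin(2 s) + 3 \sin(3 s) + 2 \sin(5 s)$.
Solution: Separating variables: $\theta = \sum c_n e^{-2n^2\tau} \sin(ns)$. From $\theta(s,0) = 3 \sin(2 s) + 3 \sin(3 s) + 2 \sin(5 s)$: $c_2=3, c_3=3, c_5=2$.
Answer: $\theta(s, \tau) = 3 e^{-8 \tau} \sin(2 s) + 3 e^{-18 \tau} \sin(3 s) + 2 e^{-50 \tau} \sin(5 s)$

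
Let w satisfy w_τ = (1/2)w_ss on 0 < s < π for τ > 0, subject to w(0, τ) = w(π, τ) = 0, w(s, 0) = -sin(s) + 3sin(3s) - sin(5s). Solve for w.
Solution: Using separation of variables w = X(s)T(τ):
Eigenfunctions: sin(ns), n = 1, 2, 3, ...
General solution: w(s, τ) = Σ c_n sin(ns) exp(-n² τ/2)
Matching w(s,0) = -sin(s) + 3sin(3s) - sin(5s) term by term: c_1=-1, c_3=3, c_5=-1.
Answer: w(s, τ) = -exp(-τ/2)sin(s) + 3exp(-9τ/2)sin(3s) - exp(-25τ/2)sin(5s)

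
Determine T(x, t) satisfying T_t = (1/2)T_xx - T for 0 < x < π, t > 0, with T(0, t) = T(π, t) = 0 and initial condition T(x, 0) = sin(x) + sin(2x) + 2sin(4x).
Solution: Substitute T = exp(-t)u.
Then T_t = exp(-t)(u_t - u), T_xx = exp(-t)u_xx; substituting and dividing by exp(-t), the lower-order terms cancel: u_t = (1/2)u_xx (standard heat equation).
Data for u: u(x,0) = T(x,0) = sin(x) + sin(2x) + 2sin(4x). The boundary conditions carry over: u(0,t) = u(π,t) = 0.
Separating variables: u = Σ c_n exp(-n²t/2) sin(nx). From u(x,0) = sin(x) + sin(2x) + 2sin(4x): c_1=1, c_2=1, c_4=2.
So u(x,t) = exp(-2t)sin(2x) + 2exp(-8t)sin(4x) + exp(-t/2)sin(x), and T(x,t) = exp(-t)u(x,t).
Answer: T(x, t) = exp(-3t)sin(2x) + 2exp(-9t)sin(4x) + exp(-3t/2)sin(x)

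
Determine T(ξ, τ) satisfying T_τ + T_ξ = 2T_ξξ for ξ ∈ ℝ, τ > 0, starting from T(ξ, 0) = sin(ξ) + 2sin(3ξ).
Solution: Change to a moving frame: let η = ξ - τ, σ = τ and write T(ξ,τ) = u(η,σ).
By the chain rule T_τ = u_σ - u_η, T_ξ = u_η, T_ξξ = u_ηη.
Then T_τ + T_ξ = u_σ: the advection term cancels and the PDE becomes the heat equation u_σ = 2u_ηη on η ∈ ℝ.
Initial data: u(η,0) = T(η,0) = sin(η) + 2sin(3η).
On η ∈ ℝ each mode satisfies (sin(nη))″ = -n² sin(nη), so exp(-2n²σ) sin(nη) solves the heat equation; by superposition u(η,σ) = Σ c_n exp(-2n²σ) sin(nη).
Reading off the coefficients: c_1=1, c_3=2, so u(η,σ) = exp(-2σ)sin(η) + 2exp(-18σ)sin(3η).
Substituting back η = ξ - τ, σ = τ: T(ξ,τ) = u(ξ - τ, τ).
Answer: T(ξ, τ) = exp(-2τ)sin(ξ - τ) + 2exp(-18τ)sin(3ξ - 3τ)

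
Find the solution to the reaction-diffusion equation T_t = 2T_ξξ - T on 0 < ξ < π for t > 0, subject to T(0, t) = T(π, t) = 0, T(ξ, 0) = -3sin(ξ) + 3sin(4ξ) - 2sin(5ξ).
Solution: Substitute T = exp(-t)u, i.e. u = exp(t)T.
By the product rule, T_t = exp(-t)(u_t - u), T_ξξ = exp(-t)u_ξξ.
Substituting into the PDE and dividing by exp(-t): u_t - u = 2u_ξξ - u.
The lower-order terms cancel, leaving the standard heat equation u_t = 2u_ξξ.
Initial data for u: u(ξ,0) = T(ξ,0) = -3sin(ξ) + 3sin(4ξ) - 2sin(5ξ). The boundary conditions carry over: u(0,t) = u(π,t) = 0.
Solve for u:
  Using separation of variables u = X(ξ)G(t):
  Eigenfunctions: sin(nξ), n = 1, 2, 3, ...
  General solution: u(ξ, t) = Σ c_n sin(nξ) exp(-2n² t)
  Matching u(ξ,0) = -3sin(ξ) + 3sin(4ξ) - 2sin(5ξ) term by term: c_1=-3, c_4=3, c_5=-2.
Hence u(ξ,t) = -3exp(-2t)sin(ξ) + 3exp(-32t)sin(4ξ) - 2exp(-50t)sin(5ξ).
Transform back: T(ξ,t) = exp(-t)u(ξ,t).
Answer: T(ξ, t) = -3exp(-3t)sin(ξ) + 3exp(-33t)sin(4ξ) - 2exp(-51t)sin(5ξ)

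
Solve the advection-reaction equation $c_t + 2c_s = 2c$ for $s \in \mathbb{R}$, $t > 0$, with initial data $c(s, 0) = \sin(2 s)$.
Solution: Substitute $c = e^{2t}u$.
Then $c_t = e^{2t}(u_t + 2u)$, $c_s = e^{2t}u_s$; substituting and dividing by $e^{2t}$, the lower-order terms cancel: $u_t + 2u_s = 0$ (standard advection equation).
Data for $u$: $u(s,0) = c(s,0) = \sin(2 s)$.
By characteristics ($ds/dt = 2$), $u(s,t) = f(s - 2t)$ with $f = u( \cdot , 0)$.
So $u(s,t) = \sin(2 s - 4 t)$, and $c(s,t) = e^{2t}u(s,t)$.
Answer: $c(s, t) = e^{2 t} \sin(2 s - 4 t)$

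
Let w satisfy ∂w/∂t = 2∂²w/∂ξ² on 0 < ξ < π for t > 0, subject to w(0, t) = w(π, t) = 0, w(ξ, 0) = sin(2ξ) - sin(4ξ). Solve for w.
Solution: Using separation of variables w = X(ξ)T(t):
Eigenfunctions: sin(nξ), n = 1, 2, 3, ...
General solution: w(ξ, t) = Σ c_n sin(nξ) exp(-2n² t)
Matching w(ξ,0) = sin(2ξ) - sin(4ξ) term by term: c_2=1, c_4=-1.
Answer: w(ξ, t) = exp(-8t)sin(2ξ) - exp(-32t)sin(4ξ)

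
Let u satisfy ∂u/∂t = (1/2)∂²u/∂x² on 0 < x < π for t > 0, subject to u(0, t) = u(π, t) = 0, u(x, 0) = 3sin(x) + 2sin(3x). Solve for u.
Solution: Separating variables: u = Σ c_n exp(-n²t/2) sin(nx). From u(x,0) = 3sin(x) + 2sin(3x): c_1=3, c_3=2.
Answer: u(x, t) = 3exp(-t/2)sin(x) + 2exp(-9t/2)sin(3x)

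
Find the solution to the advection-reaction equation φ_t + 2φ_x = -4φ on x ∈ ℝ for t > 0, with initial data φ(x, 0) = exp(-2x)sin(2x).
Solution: Substitute φ = exp(-2x)u, i.e. u = exp(2x)φ.
By the product rule, φ_x = exp(-2x)(u_x - 2u), φ_t = exp(-2x)u_t.
Substituting into the PDE and dividing by exp(-2x): u_t + 2(u_x - 2u) = -4u.
The lower-order terms cancel, leaving the standard advection equation u_t + 2u_x = 0.
Initial data for u: u(x,0) = exp(2x)φ(x,0) = sin(2x).
Solve for u:
  By method of characteristics (waves move right with speed 2):
  Along characteristics x - 2t = const, u is constant, so u(x,t) = f(x - 2t) with f = u(·, 0).
Hence u(x,t) = -sin(4t - 2x).
Transform back: φ(x,t) = exp(-2x)u(x,t).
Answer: φ(x, t) = -exp(-2x)sin(4t - 2x)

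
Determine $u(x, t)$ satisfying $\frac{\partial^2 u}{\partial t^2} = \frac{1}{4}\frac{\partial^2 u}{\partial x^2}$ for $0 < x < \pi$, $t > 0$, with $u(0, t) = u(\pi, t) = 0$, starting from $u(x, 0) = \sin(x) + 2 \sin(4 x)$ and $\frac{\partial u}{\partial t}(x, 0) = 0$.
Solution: Separating variables: $u = \sum [A_n \cos(\omega_n t) + B_n \sin(\omega_n t)] \sin(nx)$, $\omega_n = n/2$. From ICs: $A_1=1, A_4=2$.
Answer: $u(x, t) = \sin(x) \cos(t/2) + 2 \sin(4 x) \cos(2 t)$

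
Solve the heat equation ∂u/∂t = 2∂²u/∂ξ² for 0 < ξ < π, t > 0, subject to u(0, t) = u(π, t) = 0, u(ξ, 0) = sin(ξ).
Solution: Using separation of variables u = X(ξ)T(t):
Eigenfunctions: sin(nξ), n = 1, 2, 3, ...
General solution: u(ξ, t) = Σ c_n sin(nξ) exp(-2n² t)
Matching u(ξ,0) = sin(ξ) term by term: c_1=1.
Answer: u(ξ, t) = exp(-2t)sin(ξ)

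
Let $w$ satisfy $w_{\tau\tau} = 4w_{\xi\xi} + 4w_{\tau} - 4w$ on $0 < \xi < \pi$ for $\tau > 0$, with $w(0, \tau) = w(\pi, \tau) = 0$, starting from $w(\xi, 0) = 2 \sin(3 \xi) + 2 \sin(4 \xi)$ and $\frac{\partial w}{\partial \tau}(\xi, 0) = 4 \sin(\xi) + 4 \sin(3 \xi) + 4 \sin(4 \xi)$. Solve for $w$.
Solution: Substitute $w = e^{2\tau}u$, i.e. $u = e^{-2\tau}w$.
By the product rule, $w_{\tau} = e^{2\tau}(u_{\tau} + 2u)$, $w_{\tau\tau} = e^{2\tau}(u_{\tau\tau} + 4u_{\tau} + 4u)$, $w_{\xi\xi} = e^{2\tau}u_{\xi\xi}$.
Substituting into the PDE and dividing by $e^{2\tau}$: $u_{\tau\tau} + 4u_{\tau} + 4u = 4u_{\xi\xi} + 4(u_{\tau} + 2u) - 4u$.
The lower-order terms cancel, leaving the standard wave equation $u_{\tau\tau} = 4u_{\xi\xi}$.
Initial data for $u$: $u(\xi,0) = w(\xi,0) = 2 \sin(3 \xi) + 2 \sin(4 \xi)$; $u_{\tau}(\xi,0) = w_{\tau}(\xi,0) - 2w(\xi,0) = 4 \sin(\xi)$. The boundary conditions carry over: $u(0,\tau) = u(\pi,\tau) = 0$.
Solve for $u$:
  Using separation of variables $u = X(\xi)T(\tau)$:
  Eigenfunctions: $\sin(n\xi)$, $n = 1, 2, 3, \ldots$
  General solution: $u(\xi, \tau) = \sum [A_n \cos(2n \tau) + B_n \sin(2n \tau)] \sin(n\xi)$
  From $u(\xi,0) = 2 \sin(3 \xi) + 2 \sin(4 \xi)$: $A_3=2, A_4=2$. From $u_{\tau}(\xi,0) = 4 \sin(\xi)$, using $u_{\tau}(\xi,0) = \sum \omega_n B_n \sin(n\xi)$ with $\omega_n = 2n$: $B_1 = 4/2 = 2$.
Hence $u(\xi,\tau) = 2 \sin(\xi) \sin(2 \tau) + 2 \sin(3 \xi) \cos(6 \tau) + 2 \sin(4 \xi) \cos(8 \tau)$.
Transform back: $w(\xi,\tau) = e^{2\tau}u(\xi,\tau)$.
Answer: $w(\xi, \tau) = 2 e^{2 \tau} \sin(2 \tau) \sin(\xi) + 2 e^{2 \tau} \sin(3 \xi) \cos(6 \tau) + 2 e^{2 \tau} \sin(4 \xi) \cos(8 \tau)$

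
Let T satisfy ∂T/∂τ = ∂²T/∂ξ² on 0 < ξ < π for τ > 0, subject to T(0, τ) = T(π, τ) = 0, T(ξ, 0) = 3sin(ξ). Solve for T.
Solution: Separating variables: T = Σ c_n exp(-n²τ) sin(nξ). From T(ξ,0) = 3sin(ξ): c_1=3.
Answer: T(ξ, τ) = 3exp(-τ)sin(ξ)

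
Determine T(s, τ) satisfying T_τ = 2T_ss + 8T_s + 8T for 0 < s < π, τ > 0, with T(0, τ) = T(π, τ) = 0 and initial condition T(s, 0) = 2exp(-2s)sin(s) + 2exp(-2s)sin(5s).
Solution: Substitute T = exp(-2s)u.
Then T_s = exp(-2s)(u_s - 2u), T_ss = exp(-2s)(u_ss - 4u_s + 4u), T_τ = exp(-2s)u_τ; substituting and dividing by exp(-2s), the lower-order terms cancel: u_τ = 2u_ss (standard heat equation).
Data for u: u(s,0) = exp(2s)T(s,0) = 2sin(s) + 2sin(5s). The boundary conditions carry over: u(0,τ) = u(π,τ) = 0.
Separating variables: u = Σ c_n exp(-2n²τ) sin(ns). From u(s,0) = 2sin(s) + 2sin(5s): c_1=2, c_5=2.
So u(s,τ) = 2exp(-2τ)sin(s) + 2exp(-50τ)sin(5s), and T(s,τ) = exp(-2s)u(s,τ).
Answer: T(s, τ) = 2exp(-2s)exp(-2τ)sin(s) + 2exp(-2s)exp(-50τ)sin(5s)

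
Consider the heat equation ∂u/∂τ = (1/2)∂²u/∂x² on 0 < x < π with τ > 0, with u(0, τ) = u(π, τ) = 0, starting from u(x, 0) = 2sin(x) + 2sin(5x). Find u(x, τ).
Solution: Using separation of variables u = X(x)T(τ):
Eigenfunctions: sin(nx), n = 1, 2, 3, ...
General solution: u(x, τ) = Σ c_n sin(nx) exp(-n² τ/2)
Matching u(x,0) = 2sin(x) + 2sin(5x) term by term: c_1=2, c_5=2.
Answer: u(x, τ) = 2exp(-τ/2)sin(x) + 2exp(-25τ/2)sin(5x)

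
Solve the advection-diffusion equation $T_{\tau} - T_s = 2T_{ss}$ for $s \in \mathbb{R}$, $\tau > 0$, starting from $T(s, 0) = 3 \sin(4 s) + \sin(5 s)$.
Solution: Moving frame: $\eta = s + \tau$, $\sigma = \tau$, $T = u(\eta,\sigma)$, so $T_{\tau} = u_{\sigma} + u_{\eta}$ and $T_{ss} = u_{\eta\eta}$.
Hence $T_{\tau} - T_s = u_{\sigma}$ and the PDE becomes the heat equation $u_{\sigma} = 2u_{\eta\eta}$ on $\eta \in \mathbb{R}$.
Initial data: $u(\eta,0) = T(\eta,0) = 3 \sin(4 \eta) + \sin(5 \eta)$. Each mode $\sin(n\eta)$ decays as $e^{-2n^2\sigma}$ on $\mathbb{R}$, so $u(\eta,\sigma) = \sum c_n e^{-2n^2\sigma} \sin(n\eta)$ with $c_4=3, c_5=1$: $u(\eta,\sigma) = 3 e^{-32 \sigma} \sin(4 \eta) + e^{-50 \sigma} \sin(5 \eta)$.
Substituting back: $T(s,\tau) = u(s + \tau, \tau)$.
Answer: $T(s, \tau) = 3 e^{-32 \tau} \sin(4 \tau + 4 s) + e^{-50 \tau} \sin(5 \tau + 5 s)$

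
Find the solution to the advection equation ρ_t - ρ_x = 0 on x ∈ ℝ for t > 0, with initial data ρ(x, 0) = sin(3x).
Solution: By characteristics (dx/dt = -1), ρ(x,t) = f(x + t) with f = ρ(·, 0).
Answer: ρ(x, t) = sin(3t + 3x)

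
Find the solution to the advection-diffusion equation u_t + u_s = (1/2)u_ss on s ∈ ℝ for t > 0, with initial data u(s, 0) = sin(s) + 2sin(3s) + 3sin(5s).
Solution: Moving frame: η = s - t, σ = t, u = w(η,σ), so u_t = w_σ - w_η and u_ss = w_ηη.
Hence u_t + u_s = w_σ and the PDE becomes the heat equation w_σ = (1/2)w_ηη on η ∈ ℝ.
Initial data: w(η,0) = u(η,0) = sin(η) + 2sin(3η) + 3sin(5η). Each mode sin(nη) decays as exp(-n²σ/2) on ℝ, so w(η,σ) = Σ c_n exp(-n²σ/2) sin(nη) with c_1=1, c_3=2, c_5=3: w(η,σ) = exp(-σ/2)sin(η) + 2exp(-9σ/2)sin(3η) + 3exp(-25σ/2)sin(5η).
Substituting back: u(s,t) = w(s - t, t).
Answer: u(s, t) = exp(-t/2)sin(s - t) + 2exp(-9t/2)sin(3s - 3t) + 3exp(-25t/2)sin(5s - 5t)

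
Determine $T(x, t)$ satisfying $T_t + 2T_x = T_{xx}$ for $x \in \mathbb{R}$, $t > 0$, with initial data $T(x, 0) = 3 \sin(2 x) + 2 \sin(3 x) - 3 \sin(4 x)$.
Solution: Change to a moving frame: let $\eta = x - 2t$, $\sigma = t$ and write $T(x,t) = u(\eta,\sigma)$.
By the chain rule $T_t = u_{\sigma} - 2u_{\eta}$, $T_x = u_{\eta}$, $T_{xx} = u_{\eta\eta}$.
Then $T_t + 2T_x = u_{\sigma}$: the advection term cancels and the PDE becomes the heat equation $u_{\sigma} = u_{\eta\eta}$ on $\eta \in \mathbb{R}$.
Initial data: $u(\eta,0) = T(\eta,0) = 3 \sin(2 \eta) + 2 \sin(3 \eta) - 3 \sin(4 \eta)$.
On $\eta \in \mathbb{R}$ each mode satisfies $(\sin(n\eta))'' = -n^2 \sin(n\eta)$, so $e^{-n^2\sigma} \sin(n\eta)$ solves the heat equation; by superposition $u(\eta,\sigma) = \sum c_n e^{-n^2\sigma} \sin(n\eta)$.
Reading off the coefficients: $c_2=3, c_3=2, c_4=-3$, so $u(\eta,\sigma) = 3 e^{-4 \sigma} \sin(2 \eta) + 2 e^{-9 \sigma} \sin(3 \eta) - 3 e^{-16 \sigma} \sin(4 \eta)$.
Substituting back $\eta = x - 2t$, $\sigma = t$: $T(x,t) = u(x - 2t, t)$.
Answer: $T(x, t) = -3 e^{-4 t} \sin(4 t - 2 x) - 2 e^{-9 t} \sin(6 t - 3 x) + 3 e^{-16 t} \sin(8 t - 4 x)$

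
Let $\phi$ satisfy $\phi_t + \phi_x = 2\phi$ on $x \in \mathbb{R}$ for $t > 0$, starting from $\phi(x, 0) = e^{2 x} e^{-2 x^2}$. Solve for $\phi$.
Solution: Substitute $\phi = e^{2x}u$, i.e. $u = e^{-2x}\phi$.
By the product rule, $\phi_x = e^{2x}(u_x + 2u)$, $\phi_t = e^{2x}u_t$.
Substituting into the PDE and dividing by $e^{2x}$: $u_t + (u_x + 2u) = 2u$.
The lower-order terms cancel, leaving the standard advection equation $u_t + u_x = 0$.
Initial data for $u$: $u(x,0) = e^{-2x}\phi(x,0) = e^{-2 x^2}$.
Solve for $u$:
  By method of characteristics (waves move right with speed 1):
  Along characteristics $x - t =$ const, $u$ is constant, so $u(x,t) = f(x - t)$ with $f = u( \cdot , 0)$.
Hence $u(x,t) = e^{-2 (-t + x)^2}$.
Transform back: $\phi(x,t) = e^{2x}u(x,t)$.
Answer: $\phi(x, t) = e^{2 x} e^{-2 (-t + x)^2}$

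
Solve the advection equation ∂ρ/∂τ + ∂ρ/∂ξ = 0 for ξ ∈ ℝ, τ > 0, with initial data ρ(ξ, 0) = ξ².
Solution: By method of characteristics (waves move right with speed 1):
Along characteristics ξ - τ = const, ρ is constant, so ρ(ξ,τ) = f(ξ - τ) with f = ρ(·, 0).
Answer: ρ(ξ, τ) = ξ² - 2ξτ + τ²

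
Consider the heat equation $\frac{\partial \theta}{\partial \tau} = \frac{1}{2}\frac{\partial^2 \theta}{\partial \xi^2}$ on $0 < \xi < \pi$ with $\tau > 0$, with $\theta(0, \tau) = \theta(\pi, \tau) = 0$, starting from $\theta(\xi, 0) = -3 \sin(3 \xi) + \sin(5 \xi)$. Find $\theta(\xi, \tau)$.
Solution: Separating variables: $\theta = \sum c_n e^{-n^2\tau/2} \sin(n\xi)$. From $\theta(\xi,0) = -3 \sin(3 \xi) + \sin(5 \xi)$: $c_3=-3, c_5=1$.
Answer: $\theta(\xi, \tau) = -3 e^{-9 \tau/2} \sin(3 \xi) + e^{-25 \tau/2} \sin(5 \xi)$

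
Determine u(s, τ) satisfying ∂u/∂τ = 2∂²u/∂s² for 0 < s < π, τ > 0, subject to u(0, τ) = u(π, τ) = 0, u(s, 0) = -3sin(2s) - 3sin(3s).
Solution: Separating variables: u = Σ c_n exp(-2n²τ) sin(ns). From u(s,0) = -3sin(2s) - 3sin(3s): c_2=-3, c_3=-3.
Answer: u(s, τ) = -3exp(-8τ)sin(2s) - 3exp(-18τ)sin(3s)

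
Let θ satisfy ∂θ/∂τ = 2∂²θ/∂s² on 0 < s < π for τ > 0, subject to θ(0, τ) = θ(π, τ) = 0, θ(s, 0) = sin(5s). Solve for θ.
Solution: Separating variables: θ = Σ c_n exp(-2n²τ) sin(ns). From θ(s,0) = sin(5s): c_5=1.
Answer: θ(s, τ) = exp(-50τ)sin(5s)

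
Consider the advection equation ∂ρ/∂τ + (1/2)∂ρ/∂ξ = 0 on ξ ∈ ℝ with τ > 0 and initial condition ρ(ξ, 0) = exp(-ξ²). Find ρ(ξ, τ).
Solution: By method of characteristics (waves move right with speed 1/2):
Along characteristics ξ - (1/2)τ = const, ρ is constant, so ρ(ξ,τ) = f(ξ - (1/2)τ) with f = ρ(·, 0).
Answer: ρ(ξ, τ) = exp(-(ξ - τ/2)²)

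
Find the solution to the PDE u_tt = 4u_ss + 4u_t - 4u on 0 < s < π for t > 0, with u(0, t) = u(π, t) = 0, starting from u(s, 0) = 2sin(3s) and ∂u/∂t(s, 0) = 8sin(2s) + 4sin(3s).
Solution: Substitute u = exp(2t)w, i.e. w = exp(-2t)u.
By the product rule, u_t = exp(2t)(w_t + 2w), u_tt = exp(2t)(w_tt + 4w_t + 4w), u_ss = exp(2t)w_ss.
Substituting into the PDE and dividing by exp(2t): w_tt + 4w_t + 4w = 4w_ss + 4(w_t + 2w) - 4w.
The lower-order terms cancel, leaving the standard wave equation w_tt = 4w_ss.
Initial data for w: w(s,0) = u(s,0) = 2sin(3s); w_t(s,0) = u_t(s,0) - 2u(s,0) = 8sin(2s). The boundary conditions carry over: w(0,t) = w(π,t) = 0.
Solve for w:
  Using separation of variables w = X(s)T(t):
  Eigenfunctions: sin(ns), n = 1, 2, 3, ...
  General solution: w(s, t) = Σ [A_n cos(2n t) + B_n sin(2n t)] sin(ns)
  From w(s,0) = 2sin(3s): A_3=2. From w_t(s,0) = 8sin(2s), using w_t(s,0) = Σ ω_n B_n sin(ns) with ω_n = 2n: B_2 = 8/4 = 2.
Hence w(s,t) = 2sin(2s)sin(4t) + 2sin(3s)cos(6t).
Transform back: u(s,t) = exp(2t)w(s,t).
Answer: u(s, t) = 2exp(2t)sin(2s)sin(4t) + 2exp(2t)sin(3s)cos(6t)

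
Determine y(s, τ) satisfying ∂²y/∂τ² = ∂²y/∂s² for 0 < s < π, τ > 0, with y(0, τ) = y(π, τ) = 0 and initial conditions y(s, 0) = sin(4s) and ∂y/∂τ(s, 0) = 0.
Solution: Using separation of variables y = X(s)T(τ):
Eigenfunctions: sin(ns), n = 1, 2, 3, ...
General solution: y(s, τ) = Σ [A_n cos(n τ) + B_n sin(n τ)] sin(ns)
From y(s,0) = sin(4s): A_4=1. From y_τ(s,0) = 0: all B_n = 0.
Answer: y(s, τ) = sin(4s)cos(4τ)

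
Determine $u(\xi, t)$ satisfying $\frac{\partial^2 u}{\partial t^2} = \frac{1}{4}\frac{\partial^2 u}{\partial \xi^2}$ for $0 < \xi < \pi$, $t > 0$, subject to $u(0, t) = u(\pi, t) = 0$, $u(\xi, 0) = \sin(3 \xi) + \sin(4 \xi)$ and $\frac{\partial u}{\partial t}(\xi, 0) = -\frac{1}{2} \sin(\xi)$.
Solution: Using separation of variables $u = X(\xi)T(t)$:
Eigenfunctions: $\sin(n\xi)$, $n = 1, 2, 3, \ldots$
General solution: $u(\xi, t) = \sum [A_n \cos(n t/2) + B_n \sin(n t/2)] \sin(n\xi)$
From $u(\xi,0) = \sin(3 \xi) + \sin(4 \xi)$: $A_3=1, A_4=1$. From $u_t(\xi,0) = -\frac{1}{2} \sin(\xi)$, using $u_t(\xi,0) = \sum \omega_n B_n \sin(n\xi)$ with $\omega_n = n/2$: $B_1 = (-1/2)/(1/2) = -1$.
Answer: $u(\xi, t) = - \sin(\xi) \sin(t/2) + \sin(3 \xi) \cos(3 t/2) + \sin(4 \xi) \cos(2 t)$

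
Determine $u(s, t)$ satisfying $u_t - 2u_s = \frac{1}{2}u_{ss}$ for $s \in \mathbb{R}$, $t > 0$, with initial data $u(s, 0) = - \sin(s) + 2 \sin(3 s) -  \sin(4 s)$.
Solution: Moving frame: $\eta = s + 2t$, $\sigma = t$, $u = w(\eta,\sigma)$, so $u_t = w_{\sigma} + 2w_{\eta}$ and $u_{ss} = w_{\eta\eta}$.
Hence $u_t - 2u_s = w_{\sigma}$ and the PDE becomes the heat equation $w_{\sigma} = \frac{1}{2}w_{\eta\eta}$ on $\eta \in \mathbb{R}$.
Initial data: $w(\eta,0) = u(\eta,0) = - \sin(\eta) + 2 \sin(3 \eta) - \sin(4 \eta)$. Each mode $\sin(n\eta)$ decays as $e^{-n^2\sigma/2}$ on $\mathbb{R}$, so $w(\eta,\sigma) = \sum c_n e^{-n^2\sigma/2} \sin(n\eta)$ with $c_1=-1, c_3=2, c_4=-1$: $w(\eta,\sigma) = - e^{-8 \sigma} \sin(4 \eta) - e^{-\sigma/2} \sin(\eta) + 2 e^{-9 \sigma/2} \sin(3 \eta)$.
Substituting back: $u(s,t) = w(s + 2t, t)$.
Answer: $u(s, t) = - e^{-8 t} \sin(4 s + 8 t) -  e^{-t/2} \sin(s + 2 t) + 2 e^{-9 t/2} \sin(3 s + 6 t)$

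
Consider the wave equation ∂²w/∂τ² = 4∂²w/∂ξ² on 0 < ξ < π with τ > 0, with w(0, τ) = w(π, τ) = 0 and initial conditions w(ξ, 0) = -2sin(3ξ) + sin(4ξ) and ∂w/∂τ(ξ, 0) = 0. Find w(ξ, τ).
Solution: Using separation of variables w = X(ξ)T(τ):
Eigenfunctions: sin(nξ), n = 1, 2, 3, ...
General solution: w(ξ, τ) = Σ [A_n cos(2n τ) + B_n sin(2n τ)] sin(nξ)
From w(ξ,0) = -2sin(3ξ) + sin(4ξ): A_3=-2, A_4=1. From w_τ(ξ,0) = 0: all B_n = 0.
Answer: w(ξ, τ) = -2sin(3ξ)cos(6τ) + sin(4ξ)cos(8τ)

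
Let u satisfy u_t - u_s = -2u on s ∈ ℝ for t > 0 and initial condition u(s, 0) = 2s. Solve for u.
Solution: Substitute u = exp(-2t)w, i.e. w = exp(2t)u.
By the product rule, u_t = exp(-2t)(w_t - 2w), u_s = exp(-2t)w_s.
Substituting into the PDE and dividing by exp(-2t): w_t - 2w - w_s = -2w.
The lower-order terms cancel, leaving the standard advection equation w_t - w_s = 0.
Initial data for w: w(s,0) = u(s,0) = 2s.
Solve for w:
  By method of characteristics (waves move left with speed 1):
  Along characteristics s + t = const, w is constant, so w(s,t) = f(s + t) with f = w(·, 0).
Hence w(s,t) = 2s + 2t.
Transform back: u(s,t) = exp(-2t)w(s,t).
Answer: u(s, t) = 2sexp(-2t) + 2texp(-2t)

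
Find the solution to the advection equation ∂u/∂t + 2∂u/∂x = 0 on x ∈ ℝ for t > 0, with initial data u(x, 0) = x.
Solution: By method of characteristics (waves move right with speed 2):
Along characteristics x - 2t = const, u is constant, so u(x,t) = f(x - 2t) with f = u(·, 0).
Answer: u(x, t) = -2t + x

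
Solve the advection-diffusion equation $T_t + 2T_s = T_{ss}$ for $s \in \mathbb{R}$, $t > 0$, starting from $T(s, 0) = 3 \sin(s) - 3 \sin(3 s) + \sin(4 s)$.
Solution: Moving frame: $\eta = s - 2t$, $\sigma = t$, $T = u(\eta,\sigma)$, so $T_t = u_{\sigma} - 2u_{\eta}$ and $T_{ss} = u_{\eta\eta}$.
Hence $T_t + 2T_s = u_{\sigma}$ and the PDE becomes the heat equation $u_{\sigma} = u_{\eta\eta}$ on $\eta \in \mathbb{R}$.
Initial data: $u(\eta,0) = T(\eta,0) = 3 \sin(\eta) - 3 \sin(3 \eta) + \sin(4 \eta)$. Each mode $\sin(n\eta)$ decays as $e^{-n^2\sigma}$ on $\mathbb{R}$, so $u(\eta,\sigma) = \sum c_n e^{-n^2\sigma} \sin(n\eta)$ with $c_1=3, c_3=-3, c_4=1$: $u(\eta,\sigma) = 3 e^{-\sigma} \sin(\eta) - 3 e^{-9 \sigma} \sin(3 \eta) + e^{-16 \sigma} \sin(4 \eta)$.
Substituting back: $T(s,t) = u(s - 2t, t)$.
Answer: $T(s, t) = 3 e^{-t} \sin(s - 2 t) - 3 e^{-9 t} \sin(3 s - 6 t) + e^{-16 t} \sin(4 s - 8 t)$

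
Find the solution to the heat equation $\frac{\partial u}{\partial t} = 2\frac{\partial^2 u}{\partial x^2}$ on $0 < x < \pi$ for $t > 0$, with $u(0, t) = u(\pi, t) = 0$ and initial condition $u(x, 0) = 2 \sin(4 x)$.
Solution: Separating variables: $u = \sum c_n e^{-2n^2t} \sin(nx)$. From $u(x,0) = 2 \sin(4 x)$: $c_4=2$.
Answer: $u(x, t) = 2 e^{-32 t} \sin(4 x)$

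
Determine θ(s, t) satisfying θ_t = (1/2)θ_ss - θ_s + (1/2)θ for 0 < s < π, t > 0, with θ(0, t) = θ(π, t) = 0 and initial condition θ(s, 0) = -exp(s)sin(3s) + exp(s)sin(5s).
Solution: Substitute θ = exp(s)u, i.e. u = exp(-s)θ.
By the product rule, θ_s = exp(s)(u_s + u), θ_ss = exp(s)(u_ss + 2u_s + u), θ_t = exp(s)u_t.
Substituting into the PDE and dividing by exp(s): u_t = (1/2)(u_ss + 2u_s + u) - (u_s + u) + (1/2)u.
The lower-order terms cancel, leaving the standard heat equation u_t = (1/2)u_ss.
Initial data for u: u(s,0) = exp(-s)θ(s,0) = -sin(3s) + sin(5s). The boundary conditions carry over: u(0,t) = u(π,t) = 0.
Solve for u:
  Using separation of variables u = X(s)G(t):
  Eigenfunctions: sin(ns), n = 1, 2, 3, ...
  General solution: u(s, t) = Σ c_n sin(ns) exp(-n² t/2)
  Matching u(s,0) = -sin(3s) + sin(5s) term by term: c_3=-1, c_5=1.
Hence u(s,t) = -exp(-9t/2)sin(3s) + exp(-25t/2)sin(5s).
Transform back: θ(s,t) = exp(s)u(s,t).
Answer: θ(s, t) = -exp(s)exp(-9t/2)sin(3s) + exp(s)exp(-25t/2)sin(5s)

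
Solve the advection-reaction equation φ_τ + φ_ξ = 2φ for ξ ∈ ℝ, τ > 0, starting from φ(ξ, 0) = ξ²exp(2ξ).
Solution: Substitute φ = exp(2ξ)u.
Then φ_ξ = exp(2ξ)(u_ξ + 2u), φ_τ = exp(2ξ)u_τ; substituting and dividing by exp(2ξ), the lower-order terms cancel: u_τ + u_ξ = 0 (standard advection equation).
Data for u: u(ξ,0) = exp(-2ξ)φ(ξ,0) = ξ².
By characteristics (dξ/dτ = 1), u(ξ,τ) = f(ξ - τ) with f = u(·, 0).
So u(ξ,τ) = ξ² - 2ξτ + τ², and φ(ξ,τ) = exp(2ξ)u(ξ,τ).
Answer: φ(ξ, τ) = ξ²exp(2ξ) - 2ξτexp(2ξ) + τ²exp(2ξ)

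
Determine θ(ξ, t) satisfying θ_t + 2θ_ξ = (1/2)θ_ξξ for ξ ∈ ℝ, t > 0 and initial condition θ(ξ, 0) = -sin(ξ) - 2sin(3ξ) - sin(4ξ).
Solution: Change to a moving frame: let η = ξ - 2t, σ = t and write θ(ξ,t) = u(η,σ).
By the chain rule θ_t = u_σ - 2u_η, θ_ξ = u_η, θ_ξξ = u_ηη.
Then θ_t + 2θ_ξ = u_σ: the advection term cancels and the PDE becomes the heat equation u_σ = (1/2)u_ηη on η ∈ ℝ.
Initial data: u(η,0) = θ(η,0) = -sin(η) - 2sin(3η) - sin(4η).
On η ∈ ℝ each mode satisfies (sin(nη))″ = -n² sin(nη), so exp(-n²σ/2) sin(nη) solves the heat equation; by superposition u(η,σ) = Σ c_n exp(-n²σ/2) sin(nη).
Reading off the coefficients: c_1=-1, c_3=-2, c_4=-1, so u(η,σ) = -exp(-8σ)sin(4η) - exp(-σ/2)sin(η) - 2exp(-9σ/2)sin(3η).
Substituting back η = ξ - 2t, σ = t: θ(ξ,t) = u(ξ - 2t, t).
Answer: θ(ξ, t) = exp(-8t)sin(8t - 4ξ) + exp(-t/2)sin(2t - ξ) + 2exp(-9t/2)sin(6t - 3ξ)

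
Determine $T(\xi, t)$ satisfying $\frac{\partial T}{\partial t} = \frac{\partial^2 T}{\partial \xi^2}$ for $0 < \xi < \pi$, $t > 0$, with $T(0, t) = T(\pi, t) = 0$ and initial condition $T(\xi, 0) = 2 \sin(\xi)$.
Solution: Using separation of variables $T = X(\xi)G(t)$:
Eigenfunctions: $\sin(n\xi)$, $n = 1, 2, 3, \ldots$
General solution: $T(\xi, t) = \sum c_n \sin(n\xi) e^{-n^2 t}$
Matching $T(\xi,0) = 2 \sin(\xi)$ term by term: $c_1=2$.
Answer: $T(\xi, t) = 2 e^{-t} \sin(\xi)$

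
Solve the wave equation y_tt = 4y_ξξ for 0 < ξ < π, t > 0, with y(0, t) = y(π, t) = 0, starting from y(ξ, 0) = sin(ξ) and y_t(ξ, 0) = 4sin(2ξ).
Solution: Using separation of variables y = X(ξ)T(t):
Eigenfunctions: sin(nξ), n = 1, 2, 3, ...
General solution: y(ξ, t) = Σ [A_n cos(2n t) + B_n sin(2n t)] sin(nξ)
From y(ξ,0) = sin(ξ): A_1=1. From y_t(ξ,0) = 4sin(2ξ), using y_t(ξ,0) = Σ ω_n B_n sin(nξ) with ω_n = 2n: B_2 = 4/4 = 1.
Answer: y(ξ, t) = sin(4t)sin(2ξ) + sin(ξ)cos(2t)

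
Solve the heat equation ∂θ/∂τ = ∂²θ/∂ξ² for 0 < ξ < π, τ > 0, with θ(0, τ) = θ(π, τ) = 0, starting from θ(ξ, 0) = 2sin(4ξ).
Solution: Separating variables: θ = Σ c_n exp(-n²τ) sin(nξ). From θ(ξ,0) = 2sin(4ξ): c_4=2.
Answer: θ(ξ, τ) = 2exp(-16τ)sin(4ξ)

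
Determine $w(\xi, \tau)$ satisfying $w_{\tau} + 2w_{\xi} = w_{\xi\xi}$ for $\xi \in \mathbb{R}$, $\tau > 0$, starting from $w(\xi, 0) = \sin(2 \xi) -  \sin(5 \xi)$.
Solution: Moving frame: $\eta = \xi - 2\tau$, $\sigma = \tau$, $w = u(\eta,\sigma)$, so $w_{\tau} = u_{\sigma} - 2u_{\eta}$ and $w_{\xi\xi} = u_{\eta\eta}$.
Hence $w_{\tau} + 2w_{\xi} = u_{\sigma}$ and the PDE becomes the heat equation $u_{\sigma} = u_{\eta\eta}$ on $\eta \in \mathbb{R}$.
Initial data: $u(\eta,0) = w(\eta,0) = \sin(2 \eta) - \sin(5 \eta)$. Each mode $\sin(n\eta)$ decays as $e^{-n^2\sigma}$ on $\mathbb{R}$, so $u(\eta,\sigma) = \sum c_n e^{-n^2\sigma} \sin(n\eta)$ with $c_2=1, c_5=-1$: $u(\eta,\sigma) = e^{-4 \sigma} \sin(2 \eta) - e^{-25 \sigma} \sin(5 \eta)$.
Substituting back: $w(\xi,\tau) = u(\xi - 2\tau, \tau)$.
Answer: $w(\xi, \tau) = - e^{-4 \tau} \sin(4 \tau - 2 \xi) + e^{-25 \tau} \sin(10 \tau - 5 \xi)$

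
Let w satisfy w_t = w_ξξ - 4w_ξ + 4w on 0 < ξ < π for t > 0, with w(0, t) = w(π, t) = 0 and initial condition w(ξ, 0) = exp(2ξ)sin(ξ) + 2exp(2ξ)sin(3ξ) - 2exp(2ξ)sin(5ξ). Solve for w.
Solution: Substitute w = exp(2ξ)u, i.e. u = exp(-2ξ)w.
By the product rule, w_ξ = exp(2ξ)(u_ξ + 2u), w_ξξ = exp(2ξ)(u_ξξ + 4u_ξ + 4u), w_t = exp(2ξ)u_t.
Substituting into the PDE and dividing by exp(2ξ): u_t = (u_ξξ + 4u_ξ + 4u) - 4(u_ξ + 2u) + 4u.
The lower-order terms cancel, leaving the standard heat equation u_t = u_ξξ.
Initial data for u: u(ξ,0) = exp(-2ξ)w(ξ,0) = sin(ξ) + 2sin(3ξ) - 2sin(5ξ). The boundary conditions carry over: u(0,t) = u(π,t) = 0.
Solve for u:
  Using separation of variables u = X(ξ)T(t):
  Eigenfunctions: sin(nξ), n = 1, 2, 3, ...
  General solution: u(ξ, t) = Σ c_n sin(nξ) exp(-n² t)
  Matching u(ξ,0) = sin(ξ) + 2sin(3ξ) - 2sin(5ξ) term by term: c_1=1, c_3=2, c_5=-2.
Hence u(ξ,t) = exp(-t)sin(ξ) + 2exp(-9t)sin(3ξ) - 2exp(-25t)sin(5ξ).
Transform back: w(ξ,t) = exp(2ξ)u(ξ,t).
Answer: w(ξ, t) = exp(-t)exp(2ξ)sin(ξ) + 2exp(-9t)exp(2ξ)sin(3ξ) - 2exp(-25t)exp(2ξ)sin(5ξ)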